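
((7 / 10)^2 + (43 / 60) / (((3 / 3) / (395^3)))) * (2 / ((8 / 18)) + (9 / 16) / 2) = 84471448359 / 400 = 211178620.90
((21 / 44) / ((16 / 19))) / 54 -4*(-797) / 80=2525561 / 63360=39.86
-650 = -650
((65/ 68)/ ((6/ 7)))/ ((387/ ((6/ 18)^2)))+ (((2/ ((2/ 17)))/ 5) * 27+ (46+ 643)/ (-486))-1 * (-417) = 3605115911/ 7105320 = 507.38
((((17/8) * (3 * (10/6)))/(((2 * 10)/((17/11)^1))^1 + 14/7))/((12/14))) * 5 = 50575/12192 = 4.15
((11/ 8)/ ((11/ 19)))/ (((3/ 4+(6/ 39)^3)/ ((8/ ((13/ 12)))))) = 154128/ 6623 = 23.27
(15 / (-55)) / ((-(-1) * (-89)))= 3 / 979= 0.00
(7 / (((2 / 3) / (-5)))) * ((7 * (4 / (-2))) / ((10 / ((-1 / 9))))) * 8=-196 / 3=-65.33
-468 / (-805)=468 / 805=0.58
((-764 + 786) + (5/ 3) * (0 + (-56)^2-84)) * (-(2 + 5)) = -107282/ 3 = -35760.67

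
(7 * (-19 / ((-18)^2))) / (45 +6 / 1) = -133 / 16524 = -0.01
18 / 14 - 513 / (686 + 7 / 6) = 0.54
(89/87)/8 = 89/696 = 0.13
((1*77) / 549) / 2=77 / 1098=0.07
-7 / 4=-1.75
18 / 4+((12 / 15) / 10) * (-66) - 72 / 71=-6369 / 3550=-1.79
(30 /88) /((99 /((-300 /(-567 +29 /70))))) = 8750 /4798981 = 0.00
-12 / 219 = -0.05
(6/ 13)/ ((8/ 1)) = 3/ 52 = 0.06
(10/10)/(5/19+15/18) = 114/125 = 0.91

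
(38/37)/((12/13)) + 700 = 155647/222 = 701.11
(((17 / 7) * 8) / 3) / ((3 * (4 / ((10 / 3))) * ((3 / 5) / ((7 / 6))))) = 850 / 243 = 3.50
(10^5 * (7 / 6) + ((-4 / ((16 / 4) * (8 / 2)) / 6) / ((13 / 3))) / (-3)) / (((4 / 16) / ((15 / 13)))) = 182000005 / 338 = 538461.55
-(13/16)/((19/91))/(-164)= 0.02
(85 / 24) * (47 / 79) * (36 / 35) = 2397 / 1106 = 2.17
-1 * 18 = -18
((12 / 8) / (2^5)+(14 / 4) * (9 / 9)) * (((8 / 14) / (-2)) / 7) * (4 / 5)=-227 / 1960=-0.12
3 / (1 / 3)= 9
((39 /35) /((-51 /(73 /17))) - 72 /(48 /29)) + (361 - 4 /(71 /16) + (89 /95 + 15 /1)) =9072421367 /27290270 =332.44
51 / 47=1.09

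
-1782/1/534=-3.34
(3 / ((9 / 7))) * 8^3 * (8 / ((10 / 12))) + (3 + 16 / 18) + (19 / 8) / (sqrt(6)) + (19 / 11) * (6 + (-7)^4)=19 * sqrt(6) / 48 + 7736966 / 495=15631.20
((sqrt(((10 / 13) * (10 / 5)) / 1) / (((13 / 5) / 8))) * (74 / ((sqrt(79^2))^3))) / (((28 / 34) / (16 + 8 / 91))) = 73668480 * sqrt(65) / 53077127467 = 0.01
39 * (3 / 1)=117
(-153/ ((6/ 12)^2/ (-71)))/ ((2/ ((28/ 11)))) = 608328/ 11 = 55302.55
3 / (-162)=-1 / 54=-0.02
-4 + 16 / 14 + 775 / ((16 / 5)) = 26805 / 112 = 239.33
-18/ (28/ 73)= -657/ 14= -46.93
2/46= 1/23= 0.04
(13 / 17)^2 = 169 / 289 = 0.58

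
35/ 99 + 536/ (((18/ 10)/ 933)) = 27504875/ 99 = 277827.02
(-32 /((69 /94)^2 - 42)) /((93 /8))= 2262016 /34070643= 0.07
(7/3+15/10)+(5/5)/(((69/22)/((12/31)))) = 16927/4278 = 3.96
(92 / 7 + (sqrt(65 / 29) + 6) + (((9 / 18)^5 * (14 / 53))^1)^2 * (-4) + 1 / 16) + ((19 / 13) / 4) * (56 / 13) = sqrt(1885) / 29 + 4419184429 / 212675008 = 22.28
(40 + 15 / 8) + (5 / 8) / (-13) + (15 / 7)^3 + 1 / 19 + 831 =882.72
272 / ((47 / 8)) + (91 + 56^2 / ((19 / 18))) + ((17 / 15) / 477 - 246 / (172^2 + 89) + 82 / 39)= 283929338912782 / 91285572105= 3110.34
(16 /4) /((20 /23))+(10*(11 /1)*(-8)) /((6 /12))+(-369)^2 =672028 /5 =134405.60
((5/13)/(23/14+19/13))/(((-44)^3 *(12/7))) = -49/57754752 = -0.00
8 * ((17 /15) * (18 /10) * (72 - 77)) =-408 /5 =-81.60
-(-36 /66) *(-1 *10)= -60 /11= -5.45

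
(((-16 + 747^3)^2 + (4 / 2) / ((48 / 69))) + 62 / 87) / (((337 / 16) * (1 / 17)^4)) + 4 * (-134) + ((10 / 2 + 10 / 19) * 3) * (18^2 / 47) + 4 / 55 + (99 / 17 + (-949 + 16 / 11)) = 16866367857173801011888244362076 / 24480045645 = 688984330411929712392.01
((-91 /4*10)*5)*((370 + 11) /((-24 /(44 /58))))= 3178175 /232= 13699.03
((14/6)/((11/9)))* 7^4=50421/11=4583.73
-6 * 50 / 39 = -100 / 13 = -7.69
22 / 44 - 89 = -177 / 2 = -88.50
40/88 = 5/11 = 0.45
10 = 10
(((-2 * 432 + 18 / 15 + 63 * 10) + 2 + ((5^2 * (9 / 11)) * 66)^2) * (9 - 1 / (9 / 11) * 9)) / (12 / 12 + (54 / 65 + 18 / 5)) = -236894996 / 353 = -671090.64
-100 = -100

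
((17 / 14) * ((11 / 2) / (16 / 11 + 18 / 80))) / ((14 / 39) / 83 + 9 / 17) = 1131946530 / 151936183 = 7.45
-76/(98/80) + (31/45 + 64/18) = -127441/2205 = -57.80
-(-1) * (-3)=-3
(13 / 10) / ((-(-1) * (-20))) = -0.06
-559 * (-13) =7267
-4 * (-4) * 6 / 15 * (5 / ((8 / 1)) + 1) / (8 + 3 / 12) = 1.26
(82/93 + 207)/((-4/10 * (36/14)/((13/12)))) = -8796515/40176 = -218.95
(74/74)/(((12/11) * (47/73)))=1.42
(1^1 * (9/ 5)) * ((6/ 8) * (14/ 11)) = 1.72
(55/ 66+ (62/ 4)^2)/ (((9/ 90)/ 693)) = 3341415/ 2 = 1670707.50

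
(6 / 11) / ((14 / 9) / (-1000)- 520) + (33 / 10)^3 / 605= 7509802869 / 128700385000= 0.06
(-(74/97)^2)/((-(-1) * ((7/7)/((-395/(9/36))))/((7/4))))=15141140/9409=1609.22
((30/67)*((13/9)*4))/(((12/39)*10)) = 169/201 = 0.84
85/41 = 2.07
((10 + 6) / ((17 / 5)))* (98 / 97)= 7840 / 1649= 4.75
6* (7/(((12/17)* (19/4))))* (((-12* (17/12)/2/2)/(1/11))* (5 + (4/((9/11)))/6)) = -3493721/1026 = -3405.19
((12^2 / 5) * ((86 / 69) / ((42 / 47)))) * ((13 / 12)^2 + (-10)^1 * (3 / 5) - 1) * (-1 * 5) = 1695619 / 1449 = 1170.20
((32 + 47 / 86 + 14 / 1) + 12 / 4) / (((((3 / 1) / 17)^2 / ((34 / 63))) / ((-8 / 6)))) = -83737172 / 73143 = -1144.84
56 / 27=2.07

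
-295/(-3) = 98.33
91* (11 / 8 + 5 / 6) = 4823 / 24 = 200.96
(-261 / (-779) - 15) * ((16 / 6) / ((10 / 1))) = -15232 / 3895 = -3.91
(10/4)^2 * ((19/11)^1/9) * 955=453625/396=1145.52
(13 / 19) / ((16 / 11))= 143 / 304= 0.47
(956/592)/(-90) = -239/13320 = -0.02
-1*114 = -114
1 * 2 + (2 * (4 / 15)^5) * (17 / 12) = 4564954 / 2278125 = 2.00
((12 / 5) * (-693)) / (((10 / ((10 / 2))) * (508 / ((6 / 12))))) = -2079 / 2540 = -0.82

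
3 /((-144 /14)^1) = -7 /24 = -0.29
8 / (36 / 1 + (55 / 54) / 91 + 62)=0.08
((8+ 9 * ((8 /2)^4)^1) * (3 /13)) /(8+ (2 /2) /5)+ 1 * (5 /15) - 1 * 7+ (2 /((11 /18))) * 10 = 1602820 /17589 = 91.13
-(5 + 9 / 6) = -13 / 2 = -6.50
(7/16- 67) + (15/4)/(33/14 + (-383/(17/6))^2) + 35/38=-491827970625/7492667024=-65.64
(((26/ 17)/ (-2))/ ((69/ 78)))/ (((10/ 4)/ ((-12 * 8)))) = 64896/ 1955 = 33.19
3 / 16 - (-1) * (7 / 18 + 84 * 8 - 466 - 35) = 24707 / 144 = 171.58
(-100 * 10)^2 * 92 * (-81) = -7452000000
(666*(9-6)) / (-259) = -54 / 7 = -7.71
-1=-1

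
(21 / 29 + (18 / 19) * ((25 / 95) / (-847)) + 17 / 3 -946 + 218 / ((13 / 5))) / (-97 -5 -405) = 295942196546 / 175331995839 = 1.69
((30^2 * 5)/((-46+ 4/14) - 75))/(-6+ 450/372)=43400/5577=7.78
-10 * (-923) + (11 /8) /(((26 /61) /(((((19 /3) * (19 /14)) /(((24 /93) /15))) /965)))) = 41506770601 /4496128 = 9231.67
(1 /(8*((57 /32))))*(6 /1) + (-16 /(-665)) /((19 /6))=5416 /12635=0.43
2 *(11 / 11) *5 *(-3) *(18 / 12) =-45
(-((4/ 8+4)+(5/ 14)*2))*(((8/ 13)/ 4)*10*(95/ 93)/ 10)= -6935/ 8463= -0.82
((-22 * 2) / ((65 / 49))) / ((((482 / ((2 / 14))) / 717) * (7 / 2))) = -2.01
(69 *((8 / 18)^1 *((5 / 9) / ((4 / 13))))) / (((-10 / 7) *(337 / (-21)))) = 14651 / 6066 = 2.42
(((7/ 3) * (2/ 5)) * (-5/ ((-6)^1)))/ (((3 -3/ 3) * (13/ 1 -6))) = 1/ 18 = 0.06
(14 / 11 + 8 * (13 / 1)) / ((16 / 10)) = 2895 / 44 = 65.80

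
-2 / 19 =-0.11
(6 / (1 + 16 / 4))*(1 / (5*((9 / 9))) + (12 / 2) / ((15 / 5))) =66 / 25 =2.64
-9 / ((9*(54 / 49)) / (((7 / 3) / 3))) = -343 / 486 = -0.71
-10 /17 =-0.59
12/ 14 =6/ 7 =0.86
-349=-349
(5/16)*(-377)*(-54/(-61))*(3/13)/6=-3915/976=-4.01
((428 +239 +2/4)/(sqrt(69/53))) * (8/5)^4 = 182272 * sqrt(3657)/2875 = 3833.93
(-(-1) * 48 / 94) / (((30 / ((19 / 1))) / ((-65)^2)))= 64220 / 47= 1366.38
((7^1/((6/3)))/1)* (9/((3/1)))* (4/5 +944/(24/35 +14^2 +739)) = 3110058/163745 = 18.99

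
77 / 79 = 0.97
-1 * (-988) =988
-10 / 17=-0.59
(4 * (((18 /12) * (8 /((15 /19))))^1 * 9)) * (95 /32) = 3249 /2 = 1624.50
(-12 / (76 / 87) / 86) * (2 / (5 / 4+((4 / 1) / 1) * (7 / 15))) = -15660 / 152779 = -0.10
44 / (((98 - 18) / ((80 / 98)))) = 22 / 49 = 0.45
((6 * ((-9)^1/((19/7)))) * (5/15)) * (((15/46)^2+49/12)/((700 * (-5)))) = 19947/2512750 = 0.01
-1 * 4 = -4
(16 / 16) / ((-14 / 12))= -6 / 7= -0.86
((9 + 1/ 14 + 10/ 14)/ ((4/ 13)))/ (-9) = -1781/ 504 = -3.53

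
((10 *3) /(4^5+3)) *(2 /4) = 0.01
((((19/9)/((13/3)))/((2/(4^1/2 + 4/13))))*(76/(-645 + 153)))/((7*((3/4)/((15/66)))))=-18050/4801797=-0.00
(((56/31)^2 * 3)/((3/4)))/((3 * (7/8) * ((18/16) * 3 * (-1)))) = -1.47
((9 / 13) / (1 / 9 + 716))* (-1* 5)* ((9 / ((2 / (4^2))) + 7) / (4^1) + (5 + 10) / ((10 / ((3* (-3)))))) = -2025 / 67028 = -0.03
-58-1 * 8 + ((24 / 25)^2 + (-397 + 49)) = -258174 / 625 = -413.08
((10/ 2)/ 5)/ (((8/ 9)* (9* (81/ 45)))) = 5/ 72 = 0.07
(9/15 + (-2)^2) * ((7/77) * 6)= 2.51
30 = 30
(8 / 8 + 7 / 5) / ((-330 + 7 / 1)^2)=0.00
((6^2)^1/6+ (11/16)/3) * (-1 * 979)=-292721/48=-6098.35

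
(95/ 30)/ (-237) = -19/ 1422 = -0.01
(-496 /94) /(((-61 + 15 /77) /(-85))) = -811580 /110027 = -7.38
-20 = -20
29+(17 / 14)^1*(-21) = 7 / 2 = 3.50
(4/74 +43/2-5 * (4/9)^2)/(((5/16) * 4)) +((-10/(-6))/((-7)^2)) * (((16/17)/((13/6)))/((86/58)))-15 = 2041798765/1395544059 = 1.46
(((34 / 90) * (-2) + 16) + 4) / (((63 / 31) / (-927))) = -2765138 / 315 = -8778.22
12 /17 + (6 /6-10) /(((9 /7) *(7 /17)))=-16.29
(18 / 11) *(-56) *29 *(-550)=1461600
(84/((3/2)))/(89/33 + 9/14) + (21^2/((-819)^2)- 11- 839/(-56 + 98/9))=23217454885/952842618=24.37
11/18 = 0.61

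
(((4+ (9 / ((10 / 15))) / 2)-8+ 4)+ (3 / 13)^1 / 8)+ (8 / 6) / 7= 15221 / 2184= 6.97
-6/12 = -1/2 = -0.50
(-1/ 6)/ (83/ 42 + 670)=-7/ 28223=-0.00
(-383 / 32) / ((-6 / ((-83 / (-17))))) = 31789 / 3264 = 9.74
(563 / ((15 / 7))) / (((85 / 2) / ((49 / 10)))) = 193109 / 6375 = 30.29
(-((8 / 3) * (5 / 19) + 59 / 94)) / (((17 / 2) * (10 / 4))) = -838 / 13395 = -0.06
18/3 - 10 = -4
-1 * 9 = -9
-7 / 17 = -0.41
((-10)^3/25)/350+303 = 302.89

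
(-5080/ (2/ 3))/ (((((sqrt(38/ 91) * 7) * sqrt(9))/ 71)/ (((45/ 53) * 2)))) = -8115300 * sqrt(3458)/ 7049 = -67700.14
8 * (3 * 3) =72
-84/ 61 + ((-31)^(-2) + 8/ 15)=-740977/ 879315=-0.84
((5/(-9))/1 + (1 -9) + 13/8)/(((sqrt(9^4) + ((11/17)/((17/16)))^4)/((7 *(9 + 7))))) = -48732641482826/5093962787673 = -9.57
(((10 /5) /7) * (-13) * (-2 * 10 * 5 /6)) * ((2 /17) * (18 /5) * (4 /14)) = 6240 /833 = 7.49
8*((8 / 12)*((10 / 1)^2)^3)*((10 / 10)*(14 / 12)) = 56000000 / 9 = 6222222.22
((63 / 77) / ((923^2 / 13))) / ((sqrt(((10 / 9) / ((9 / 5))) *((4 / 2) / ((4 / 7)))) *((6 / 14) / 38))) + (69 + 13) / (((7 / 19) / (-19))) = -29602 / 7 + 1026 *sqrt(7) / 3604315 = -4228.86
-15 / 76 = -0.20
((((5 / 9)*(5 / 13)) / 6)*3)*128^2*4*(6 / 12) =409600 / 117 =3500.85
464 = 464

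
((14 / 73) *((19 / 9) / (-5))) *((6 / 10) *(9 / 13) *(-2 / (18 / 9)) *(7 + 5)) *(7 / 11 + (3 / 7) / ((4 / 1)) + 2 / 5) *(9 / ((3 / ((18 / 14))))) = 16261074 / 9134125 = 1.78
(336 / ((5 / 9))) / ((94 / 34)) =51408 / 235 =218.76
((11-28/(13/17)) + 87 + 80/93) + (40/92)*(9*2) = 1948462/27807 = 70.07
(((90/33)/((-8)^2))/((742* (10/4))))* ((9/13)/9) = 3/1697696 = 0.00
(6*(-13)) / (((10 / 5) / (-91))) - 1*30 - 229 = 3290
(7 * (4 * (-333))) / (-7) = 1332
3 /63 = 1 /21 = 0.05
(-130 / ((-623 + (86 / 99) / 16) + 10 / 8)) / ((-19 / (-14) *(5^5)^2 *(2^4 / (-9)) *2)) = -81081 / 18272025390625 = -0.00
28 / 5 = 5.60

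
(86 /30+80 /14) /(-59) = -901 /6195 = -0.15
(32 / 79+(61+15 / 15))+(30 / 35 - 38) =13970 / 553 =25.26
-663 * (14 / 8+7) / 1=-23205 / 4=-5801.25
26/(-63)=-0.41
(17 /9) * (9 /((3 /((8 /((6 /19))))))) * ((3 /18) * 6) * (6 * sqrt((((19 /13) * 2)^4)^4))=11234694885873664 /2447192163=4590851.12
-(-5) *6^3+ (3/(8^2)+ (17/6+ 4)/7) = 1452895/1344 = 1081.02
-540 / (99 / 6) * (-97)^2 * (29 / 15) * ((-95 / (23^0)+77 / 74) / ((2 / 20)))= 227664303960 / 407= 559371754.20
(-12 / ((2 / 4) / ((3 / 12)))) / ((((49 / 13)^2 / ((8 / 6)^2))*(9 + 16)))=-5408 / 180075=-0.03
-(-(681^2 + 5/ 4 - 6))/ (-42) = -1855025/ 168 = -11041.82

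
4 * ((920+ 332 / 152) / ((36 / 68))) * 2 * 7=5560156 / 57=97546.60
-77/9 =-8.56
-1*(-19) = 19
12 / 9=4 / 3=1.33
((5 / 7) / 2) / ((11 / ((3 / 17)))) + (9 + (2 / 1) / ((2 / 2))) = 28813 / 2618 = 11.01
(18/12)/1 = 3/2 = 1.50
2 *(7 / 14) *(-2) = -2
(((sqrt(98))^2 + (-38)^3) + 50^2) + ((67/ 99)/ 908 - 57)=-4704138185/ 89892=-52331.00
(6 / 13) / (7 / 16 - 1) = -32 / 39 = -0.82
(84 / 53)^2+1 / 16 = 115705 / 44944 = 2.57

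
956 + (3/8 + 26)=7859/8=982.38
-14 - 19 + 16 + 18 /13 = -203 /13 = -15.62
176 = 176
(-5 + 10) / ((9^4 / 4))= 20 / 6561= 0.00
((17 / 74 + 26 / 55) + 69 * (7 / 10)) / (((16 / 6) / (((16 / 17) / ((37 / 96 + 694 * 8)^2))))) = 1102823424 / 1965825690784879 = 0.00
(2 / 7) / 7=2 / 49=0.04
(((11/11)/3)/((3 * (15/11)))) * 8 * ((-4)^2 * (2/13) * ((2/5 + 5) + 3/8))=27104/2925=9.27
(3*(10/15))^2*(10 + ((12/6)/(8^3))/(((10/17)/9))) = 25753/640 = 40.24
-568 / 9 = -63.11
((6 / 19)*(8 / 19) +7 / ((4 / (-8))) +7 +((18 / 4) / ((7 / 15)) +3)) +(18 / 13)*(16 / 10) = 2625191 / 328510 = 7.99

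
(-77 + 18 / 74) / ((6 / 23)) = -32660 / 111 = -294.23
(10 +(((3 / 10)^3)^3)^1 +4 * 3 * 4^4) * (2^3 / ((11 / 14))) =21574000137781 / 687500000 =31380.36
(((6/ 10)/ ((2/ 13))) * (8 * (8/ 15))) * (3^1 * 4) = 4992/ 25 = 199.68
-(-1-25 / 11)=36 / 11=3.27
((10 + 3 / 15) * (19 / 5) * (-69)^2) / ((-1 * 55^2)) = -4613409 / 75625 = -61.00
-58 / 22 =-29 / 11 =-2.64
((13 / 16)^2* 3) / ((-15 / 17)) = -2873 / 1280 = -2.24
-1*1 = -1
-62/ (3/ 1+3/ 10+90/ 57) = -11780/ 927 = -12.71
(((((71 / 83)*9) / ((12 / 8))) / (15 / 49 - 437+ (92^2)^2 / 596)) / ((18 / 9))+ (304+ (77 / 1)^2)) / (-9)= -150785880021733 / 217723875426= -692.56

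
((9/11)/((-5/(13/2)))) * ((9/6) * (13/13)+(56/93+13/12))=-9243/2728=-3.39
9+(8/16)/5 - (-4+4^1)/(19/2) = 91/10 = 9.10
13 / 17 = 0.76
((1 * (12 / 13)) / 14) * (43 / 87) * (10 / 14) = 430 / 18473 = 0.02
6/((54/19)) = 19/9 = 2.11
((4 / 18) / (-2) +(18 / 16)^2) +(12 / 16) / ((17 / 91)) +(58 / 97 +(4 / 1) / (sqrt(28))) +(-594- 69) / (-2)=2 * sqrt(7) / 7 +320344441 / 949824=338.02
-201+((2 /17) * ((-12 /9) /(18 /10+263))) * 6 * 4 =-1131107 /5627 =-201.01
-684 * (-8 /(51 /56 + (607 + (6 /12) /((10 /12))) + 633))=1532160 /347623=4.41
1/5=0.20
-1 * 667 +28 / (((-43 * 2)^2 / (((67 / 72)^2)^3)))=-171813040371426449 / 257591714512896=-667.00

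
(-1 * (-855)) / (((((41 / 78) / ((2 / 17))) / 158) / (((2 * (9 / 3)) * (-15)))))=-2721181.64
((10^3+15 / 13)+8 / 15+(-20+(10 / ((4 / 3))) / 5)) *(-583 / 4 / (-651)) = 223547269 / 1015560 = 220.12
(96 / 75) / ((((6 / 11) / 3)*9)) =176 / 225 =0.78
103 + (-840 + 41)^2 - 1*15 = 638489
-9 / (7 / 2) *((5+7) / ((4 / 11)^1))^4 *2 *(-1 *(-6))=-256158936 / 7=-36594133.71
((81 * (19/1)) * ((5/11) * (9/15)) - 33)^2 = 149557.98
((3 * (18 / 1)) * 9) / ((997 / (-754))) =-366444 / 997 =-367.55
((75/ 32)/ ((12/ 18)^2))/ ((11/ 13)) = 8775/ 1408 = 6.23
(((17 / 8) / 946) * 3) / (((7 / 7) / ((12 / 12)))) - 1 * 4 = -3.99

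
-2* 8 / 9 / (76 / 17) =-68 / 171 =-0.40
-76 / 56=-19 / 14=-1.36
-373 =-373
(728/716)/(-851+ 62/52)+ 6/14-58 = -1593900139/27685035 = -57.57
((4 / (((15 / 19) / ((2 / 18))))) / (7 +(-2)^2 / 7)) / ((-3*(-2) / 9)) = 266 / 2385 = 0.11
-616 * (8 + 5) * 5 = -40040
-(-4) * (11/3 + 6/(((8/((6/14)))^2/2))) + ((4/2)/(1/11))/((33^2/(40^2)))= 914465/19404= 47.13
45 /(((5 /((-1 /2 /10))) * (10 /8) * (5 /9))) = -81 /125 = -0.65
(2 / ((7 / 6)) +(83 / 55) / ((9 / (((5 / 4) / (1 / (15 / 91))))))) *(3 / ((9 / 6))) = 3001 / 858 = 3.50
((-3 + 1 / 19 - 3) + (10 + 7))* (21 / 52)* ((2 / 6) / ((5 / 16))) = 1176 / 247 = 4.76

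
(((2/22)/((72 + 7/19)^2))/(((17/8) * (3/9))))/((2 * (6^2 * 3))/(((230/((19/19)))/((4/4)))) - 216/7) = -116242/141913715625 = -0.00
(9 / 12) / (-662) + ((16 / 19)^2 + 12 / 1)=12147941 / 955928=12.71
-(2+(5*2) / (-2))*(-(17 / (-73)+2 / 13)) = 225 / 949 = 0.24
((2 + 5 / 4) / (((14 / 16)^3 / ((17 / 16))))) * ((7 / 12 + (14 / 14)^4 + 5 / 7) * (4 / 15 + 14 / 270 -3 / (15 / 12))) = -24.65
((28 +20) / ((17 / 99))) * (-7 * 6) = -199584 / 17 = -11740.24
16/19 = 0.84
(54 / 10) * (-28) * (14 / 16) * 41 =-54243 / 10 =-5424.30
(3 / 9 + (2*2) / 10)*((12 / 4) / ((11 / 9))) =1.80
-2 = -2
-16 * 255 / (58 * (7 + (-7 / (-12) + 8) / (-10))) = -244800 / 21373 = -11.45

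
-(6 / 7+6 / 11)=-108 / 77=-1.40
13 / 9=1.44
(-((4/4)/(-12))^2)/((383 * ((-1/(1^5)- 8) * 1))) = 0.00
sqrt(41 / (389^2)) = sqrt(41) / 389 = 0.02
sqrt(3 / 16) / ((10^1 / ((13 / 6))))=13 * sqrt(3) / 240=0.09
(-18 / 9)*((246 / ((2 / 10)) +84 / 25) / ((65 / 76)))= -4686768 / 1625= -2884.16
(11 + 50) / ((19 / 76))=244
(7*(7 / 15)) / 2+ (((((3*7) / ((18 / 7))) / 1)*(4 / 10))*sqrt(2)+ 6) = 49*sqrt(2) / 15+ 229 / 30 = 12.25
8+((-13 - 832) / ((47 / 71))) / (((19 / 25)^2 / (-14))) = 525091986 / 16967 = 30947.84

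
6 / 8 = 3 / 4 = 0.75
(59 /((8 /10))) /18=295 /72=4.10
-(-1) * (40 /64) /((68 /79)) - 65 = -34965 /544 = -64.27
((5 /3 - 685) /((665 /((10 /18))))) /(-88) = 1025 /158004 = 0.01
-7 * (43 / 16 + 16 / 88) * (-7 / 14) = 3535 / 352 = 10.04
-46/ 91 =-0.51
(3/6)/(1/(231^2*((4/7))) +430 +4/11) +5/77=66787187/1010443973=0.07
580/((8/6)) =435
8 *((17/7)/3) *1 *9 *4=1632/7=233.14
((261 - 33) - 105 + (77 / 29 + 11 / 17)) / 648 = 62267 / 319464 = 0.19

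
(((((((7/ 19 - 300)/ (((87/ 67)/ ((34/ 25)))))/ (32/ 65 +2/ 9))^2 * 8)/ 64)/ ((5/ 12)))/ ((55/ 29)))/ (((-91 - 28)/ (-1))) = 11285774363628531/ 44014777441250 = 256.41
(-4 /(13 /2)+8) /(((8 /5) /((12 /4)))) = 180 /13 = 13.85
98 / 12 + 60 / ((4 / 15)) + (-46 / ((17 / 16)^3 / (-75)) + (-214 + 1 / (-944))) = 40286221301 / 13913616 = 2895.45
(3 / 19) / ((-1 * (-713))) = 3 / 13547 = 0.00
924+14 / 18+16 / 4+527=13102 / 9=1455.78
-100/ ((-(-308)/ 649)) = -1475/ 7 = -210.71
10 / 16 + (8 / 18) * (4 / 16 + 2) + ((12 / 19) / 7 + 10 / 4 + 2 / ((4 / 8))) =8741 / 1064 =8.22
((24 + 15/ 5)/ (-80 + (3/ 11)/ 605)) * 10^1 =-1796850/ 532397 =-3.38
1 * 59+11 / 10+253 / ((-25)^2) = 75631 / 1250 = 60.50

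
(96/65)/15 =32/325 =0.10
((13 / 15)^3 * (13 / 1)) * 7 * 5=199927 / 675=296.19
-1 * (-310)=310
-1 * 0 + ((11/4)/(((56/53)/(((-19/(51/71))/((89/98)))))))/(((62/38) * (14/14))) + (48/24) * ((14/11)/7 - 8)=-1537832389/24764784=-62.10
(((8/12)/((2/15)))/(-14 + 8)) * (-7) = 35/6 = 5.83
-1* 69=-69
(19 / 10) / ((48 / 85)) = 323 / 96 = 3.36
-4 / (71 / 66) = -264 / 71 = -3.72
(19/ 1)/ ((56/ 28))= 19/ 2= 9.50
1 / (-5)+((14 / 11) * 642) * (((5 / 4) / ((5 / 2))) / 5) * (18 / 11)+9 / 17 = 1378552 / 10285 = 134.04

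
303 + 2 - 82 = 223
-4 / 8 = -1 / 2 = -0.50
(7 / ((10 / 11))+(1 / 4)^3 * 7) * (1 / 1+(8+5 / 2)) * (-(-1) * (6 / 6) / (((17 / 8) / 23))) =77763 / 80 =972.04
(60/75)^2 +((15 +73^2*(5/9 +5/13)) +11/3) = 14711222/2925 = 5029.48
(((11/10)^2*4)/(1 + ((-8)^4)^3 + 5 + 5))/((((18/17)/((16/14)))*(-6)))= -4114/324699527629575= -0.00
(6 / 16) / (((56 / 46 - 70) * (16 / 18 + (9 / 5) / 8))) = -0.00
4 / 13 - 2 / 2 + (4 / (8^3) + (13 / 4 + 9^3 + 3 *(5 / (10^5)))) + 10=771228281 / 1040000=741.57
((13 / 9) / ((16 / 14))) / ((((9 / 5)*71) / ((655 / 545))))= 59605 / 5014872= 0.01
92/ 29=3.17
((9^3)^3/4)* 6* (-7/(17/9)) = -73222472421/34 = -2153602130.03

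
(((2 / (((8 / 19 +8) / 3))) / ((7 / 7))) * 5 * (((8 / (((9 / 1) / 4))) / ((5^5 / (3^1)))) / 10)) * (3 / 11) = 57 / 171875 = 0.00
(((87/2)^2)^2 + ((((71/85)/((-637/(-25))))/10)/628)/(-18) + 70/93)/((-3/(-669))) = 3030010814436624989/3794741496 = 798476211.79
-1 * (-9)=9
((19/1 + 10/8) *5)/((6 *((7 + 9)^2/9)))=1215/2048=0.59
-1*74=-74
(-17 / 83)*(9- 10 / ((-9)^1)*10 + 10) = -4607 / 747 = -6.17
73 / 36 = 2.03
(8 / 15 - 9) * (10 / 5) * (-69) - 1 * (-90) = 6292 / 5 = 1258.40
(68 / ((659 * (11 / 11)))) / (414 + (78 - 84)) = 1 / 3954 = 0.00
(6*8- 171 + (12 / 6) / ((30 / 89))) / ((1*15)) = -1756 / 225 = -7.80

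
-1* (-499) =499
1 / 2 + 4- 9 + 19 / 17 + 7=123 / 34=3.62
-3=-3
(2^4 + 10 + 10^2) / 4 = 63 / 2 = 31.50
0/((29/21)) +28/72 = 7/18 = 0.39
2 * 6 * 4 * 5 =240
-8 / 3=-2.67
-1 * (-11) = 11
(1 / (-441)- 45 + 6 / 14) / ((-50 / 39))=255541 / 7350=34.77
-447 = -447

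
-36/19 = -1.89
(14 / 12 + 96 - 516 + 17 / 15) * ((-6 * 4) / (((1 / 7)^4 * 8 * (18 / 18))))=30086931 / 10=3008693.10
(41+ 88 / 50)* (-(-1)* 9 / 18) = 1069 / 50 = 21.38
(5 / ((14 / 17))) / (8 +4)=85 / 168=0.51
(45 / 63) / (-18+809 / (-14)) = -10 / 1061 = -0.01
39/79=0.49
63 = 63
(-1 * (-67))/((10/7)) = 469/10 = 46.90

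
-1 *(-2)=2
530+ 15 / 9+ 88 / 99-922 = -389.44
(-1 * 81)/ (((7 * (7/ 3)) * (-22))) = 243/ 1078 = 0.23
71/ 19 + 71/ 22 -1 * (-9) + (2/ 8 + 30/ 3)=21915/ 836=26.21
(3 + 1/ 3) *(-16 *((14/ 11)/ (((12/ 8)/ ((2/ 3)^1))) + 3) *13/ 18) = -367120/ 2673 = -137.34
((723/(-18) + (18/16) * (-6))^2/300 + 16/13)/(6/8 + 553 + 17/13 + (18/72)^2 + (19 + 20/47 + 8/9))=226154459/15188711700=0.01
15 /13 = 1.15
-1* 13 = -13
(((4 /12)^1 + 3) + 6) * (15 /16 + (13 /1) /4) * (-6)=-469 /2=-234.50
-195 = -195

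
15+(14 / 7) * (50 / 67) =1105 / 67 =16.49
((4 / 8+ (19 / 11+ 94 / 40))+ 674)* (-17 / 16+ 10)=1940731 / 320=6064.78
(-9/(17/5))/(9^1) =-5/17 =-0.29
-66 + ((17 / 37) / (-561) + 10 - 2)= -70819 / 1221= -58.00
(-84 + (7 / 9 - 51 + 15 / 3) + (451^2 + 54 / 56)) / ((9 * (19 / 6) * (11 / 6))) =51224731 / 13167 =3890.39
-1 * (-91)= 91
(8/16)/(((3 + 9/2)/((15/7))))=1/7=0.14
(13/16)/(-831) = -13/13296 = -0.00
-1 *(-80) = 80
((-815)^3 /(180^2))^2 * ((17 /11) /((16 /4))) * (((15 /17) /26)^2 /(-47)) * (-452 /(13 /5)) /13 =6622989882234428125 /187387388457984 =35343.84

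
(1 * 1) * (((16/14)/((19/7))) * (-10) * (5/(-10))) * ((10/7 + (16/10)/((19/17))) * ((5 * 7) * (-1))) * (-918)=69841440/361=193466.59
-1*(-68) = 68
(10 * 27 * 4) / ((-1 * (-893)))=1080 / 893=1.21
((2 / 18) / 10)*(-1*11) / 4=-11 / 360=-0.03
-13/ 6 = -2.17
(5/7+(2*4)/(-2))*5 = -115/7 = -16.43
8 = 8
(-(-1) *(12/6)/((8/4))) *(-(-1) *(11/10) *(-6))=-33/5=-6.60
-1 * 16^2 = -256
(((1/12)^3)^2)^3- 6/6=-26623333280885243903/26623333280885243904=-1.00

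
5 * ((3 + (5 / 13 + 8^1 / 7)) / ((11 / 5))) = 10300 / 1001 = 10.29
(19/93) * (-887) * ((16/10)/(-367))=134824/170655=0.79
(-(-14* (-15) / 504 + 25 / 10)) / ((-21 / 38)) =95 / 18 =5.28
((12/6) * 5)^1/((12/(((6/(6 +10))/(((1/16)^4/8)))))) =163840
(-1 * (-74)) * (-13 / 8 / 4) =-30.06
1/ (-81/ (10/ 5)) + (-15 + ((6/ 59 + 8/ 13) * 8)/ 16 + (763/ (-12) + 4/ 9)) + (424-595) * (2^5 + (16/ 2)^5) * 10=-13938336039175/ 248508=-56088077.81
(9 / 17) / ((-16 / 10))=-45 / 136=-0.33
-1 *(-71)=71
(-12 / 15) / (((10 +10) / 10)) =-2 / 5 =-0.40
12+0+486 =498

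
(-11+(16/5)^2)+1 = 6/25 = 0.24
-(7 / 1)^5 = -16807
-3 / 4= -0.75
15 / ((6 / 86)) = 215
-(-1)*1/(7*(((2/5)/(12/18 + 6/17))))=130/357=0.36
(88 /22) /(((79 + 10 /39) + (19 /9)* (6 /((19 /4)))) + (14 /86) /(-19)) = 21242 /435007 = 0.05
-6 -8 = -14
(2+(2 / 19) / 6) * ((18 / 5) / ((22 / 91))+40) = 69437 / 627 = 110.74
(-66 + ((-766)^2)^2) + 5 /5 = 344282603471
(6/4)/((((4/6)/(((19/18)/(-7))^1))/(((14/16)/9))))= -19/576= -0.03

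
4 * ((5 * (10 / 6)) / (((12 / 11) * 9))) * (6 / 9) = 550 / 243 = 2.26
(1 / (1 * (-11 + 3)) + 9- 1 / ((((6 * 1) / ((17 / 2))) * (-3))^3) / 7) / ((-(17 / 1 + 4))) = -2903417 / 6858432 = -0.42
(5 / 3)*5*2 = 50 / 3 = 16.67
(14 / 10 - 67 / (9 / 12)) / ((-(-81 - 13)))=-1319 / 1410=-0.94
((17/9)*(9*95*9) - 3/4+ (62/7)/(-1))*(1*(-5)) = -72626.96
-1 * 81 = -81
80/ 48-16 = -43/ 3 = -14.33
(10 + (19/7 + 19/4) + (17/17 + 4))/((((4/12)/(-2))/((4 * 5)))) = -18870/7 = -2695.71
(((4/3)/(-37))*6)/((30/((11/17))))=-44/9435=-0.00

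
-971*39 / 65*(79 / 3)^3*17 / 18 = -8138594773 / 810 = -10047647.87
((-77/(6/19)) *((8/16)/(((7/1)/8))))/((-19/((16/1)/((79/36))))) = 4224/79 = 53.47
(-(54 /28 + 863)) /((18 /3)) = -12109 /84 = -144.15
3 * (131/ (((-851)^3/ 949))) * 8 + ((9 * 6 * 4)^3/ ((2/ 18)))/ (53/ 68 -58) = -1267010174607431016/ 799334681147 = -1585080.95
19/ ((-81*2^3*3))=-19/ 1944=-0.01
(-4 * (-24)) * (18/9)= 192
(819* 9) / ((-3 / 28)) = -68796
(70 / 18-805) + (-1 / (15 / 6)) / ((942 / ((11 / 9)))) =-16979561 / 21195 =-801.11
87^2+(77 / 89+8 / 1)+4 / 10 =3372328 / 445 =7578.27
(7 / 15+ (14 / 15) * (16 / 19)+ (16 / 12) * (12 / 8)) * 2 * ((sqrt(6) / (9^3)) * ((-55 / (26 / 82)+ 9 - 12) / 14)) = -236282 * sqrt(6) / 2100735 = -0.28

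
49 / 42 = 7 / 6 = 1.17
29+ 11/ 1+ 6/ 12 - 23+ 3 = 41/ 2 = 20.50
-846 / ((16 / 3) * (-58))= 1269 / 464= 2.73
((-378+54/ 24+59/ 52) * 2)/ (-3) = 9740/ 39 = 249.74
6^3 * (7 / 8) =189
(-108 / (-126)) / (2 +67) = 2 / 161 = 0.01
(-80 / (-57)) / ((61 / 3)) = 80 / 1159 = 0.07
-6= -6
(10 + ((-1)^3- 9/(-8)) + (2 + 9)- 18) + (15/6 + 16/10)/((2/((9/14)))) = 4.44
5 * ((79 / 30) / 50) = 79 / 300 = 0.26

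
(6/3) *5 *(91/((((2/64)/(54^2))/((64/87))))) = 1811496960/29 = 62465412.41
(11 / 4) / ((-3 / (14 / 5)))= -77 / 30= -2.57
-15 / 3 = -5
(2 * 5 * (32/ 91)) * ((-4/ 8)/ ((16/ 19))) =-190/ 91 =-2.09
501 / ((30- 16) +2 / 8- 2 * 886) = -2004 / 7031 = -0.29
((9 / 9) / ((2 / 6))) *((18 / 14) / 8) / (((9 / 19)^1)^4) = 130321 / 13608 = 9.58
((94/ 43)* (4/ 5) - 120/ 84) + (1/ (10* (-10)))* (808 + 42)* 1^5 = -24621/ 3010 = -8.18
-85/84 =-1.01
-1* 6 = -6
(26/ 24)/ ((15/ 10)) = 13/ 18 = 0.72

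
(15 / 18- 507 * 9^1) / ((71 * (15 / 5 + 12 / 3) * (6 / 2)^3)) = -27373 / 80514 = -0.34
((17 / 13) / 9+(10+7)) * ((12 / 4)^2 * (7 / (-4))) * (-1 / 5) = 7021 / 130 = 54.01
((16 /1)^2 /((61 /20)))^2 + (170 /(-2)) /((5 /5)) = 6959.99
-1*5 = -5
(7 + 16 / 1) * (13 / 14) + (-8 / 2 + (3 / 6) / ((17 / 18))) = 4257 / 238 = 17.89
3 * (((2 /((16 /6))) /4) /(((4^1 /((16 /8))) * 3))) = 3 /32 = 0.09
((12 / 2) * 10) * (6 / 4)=90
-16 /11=-1.45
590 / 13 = 45.38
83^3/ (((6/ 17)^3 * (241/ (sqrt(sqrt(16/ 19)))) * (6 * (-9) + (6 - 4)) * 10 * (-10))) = 9.94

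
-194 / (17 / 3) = -582 / 17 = -34.24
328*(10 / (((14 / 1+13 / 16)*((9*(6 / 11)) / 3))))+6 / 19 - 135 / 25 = 26390561 / 202635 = 130.24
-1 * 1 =-1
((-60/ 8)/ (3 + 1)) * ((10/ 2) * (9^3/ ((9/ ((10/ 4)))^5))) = -78125/ 6912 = -11.30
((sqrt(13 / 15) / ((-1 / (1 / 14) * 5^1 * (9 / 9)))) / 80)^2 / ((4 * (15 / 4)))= 13 / 7056000000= 0.00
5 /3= 1.67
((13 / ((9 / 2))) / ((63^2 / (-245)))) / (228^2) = -0.00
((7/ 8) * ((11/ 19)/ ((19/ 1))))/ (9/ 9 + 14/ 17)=1309/ 89528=0.01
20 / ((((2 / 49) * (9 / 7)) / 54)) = 20580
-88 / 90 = -44 / 45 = -0.98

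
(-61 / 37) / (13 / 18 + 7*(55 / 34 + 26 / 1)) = -9333 / 1098493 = -0.01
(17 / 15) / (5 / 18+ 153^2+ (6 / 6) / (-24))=24 / 495725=0.00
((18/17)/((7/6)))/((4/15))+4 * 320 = 1283.40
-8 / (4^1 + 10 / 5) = -4 / 3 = -1.33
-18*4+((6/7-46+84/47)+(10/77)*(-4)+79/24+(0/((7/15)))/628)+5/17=-112.29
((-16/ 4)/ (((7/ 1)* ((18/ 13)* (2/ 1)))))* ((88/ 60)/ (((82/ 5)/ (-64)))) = 9152/ 7749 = 1.18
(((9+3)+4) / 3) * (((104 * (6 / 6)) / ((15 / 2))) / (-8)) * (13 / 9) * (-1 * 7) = 37856 / 405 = 93.47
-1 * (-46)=46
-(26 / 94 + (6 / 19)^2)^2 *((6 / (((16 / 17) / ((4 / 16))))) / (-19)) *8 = 2079179475 / 21878810764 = 0.10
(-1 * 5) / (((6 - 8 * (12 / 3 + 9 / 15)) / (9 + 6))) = 375 / 154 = 2.44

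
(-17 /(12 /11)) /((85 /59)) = -649 /60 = -10.82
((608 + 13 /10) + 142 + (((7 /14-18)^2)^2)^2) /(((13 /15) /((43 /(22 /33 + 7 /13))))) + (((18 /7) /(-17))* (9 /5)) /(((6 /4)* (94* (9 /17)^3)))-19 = 4117723393890876607 /11370240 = 362149206515.51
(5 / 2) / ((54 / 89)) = 445 / 108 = 4.12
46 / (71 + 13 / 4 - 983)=-184 / 3635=-0.05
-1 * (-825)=825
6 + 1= 7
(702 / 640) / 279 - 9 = -89241 / 9920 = -9.00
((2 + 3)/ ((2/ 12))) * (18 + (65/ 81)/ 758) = 5526145/ 10233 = 540.03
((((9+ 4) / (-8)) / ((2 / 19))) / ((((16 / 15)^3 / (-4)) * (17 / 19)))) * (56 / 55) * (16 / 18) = 2463825 / 47872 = 51.47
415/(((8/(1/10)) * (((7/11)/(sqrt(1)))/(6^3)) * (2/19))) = 468369/28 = 16727.46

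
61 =61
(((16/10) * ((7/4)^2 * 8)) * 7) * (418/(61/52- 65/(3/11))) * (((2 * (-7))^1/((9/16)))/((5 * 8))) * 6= 1670020352/924925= 1805.57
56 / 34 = 28 / 17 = 1.65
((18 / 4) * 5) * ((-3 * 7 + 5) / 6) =-60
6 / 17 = 0.35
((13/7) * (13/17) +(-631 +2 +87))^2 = 4138220241/14161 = 292226.55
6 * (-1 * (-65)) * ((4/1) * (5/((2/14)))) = 54600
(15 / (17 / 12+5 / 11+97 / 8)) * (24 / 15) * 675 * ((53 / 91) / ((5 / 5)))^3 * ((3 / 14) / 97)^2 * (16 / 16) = 286522719120 / 256748647156729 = 0.00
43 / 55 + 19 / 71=4098 / 3905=1.05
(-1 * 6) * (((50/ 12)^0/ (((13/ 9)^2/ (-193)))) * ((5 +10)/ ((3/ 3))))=1406970/ 169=8325.27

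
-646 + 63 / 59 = -38051 / 59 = -644.93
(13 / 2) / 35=13 / 70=0.19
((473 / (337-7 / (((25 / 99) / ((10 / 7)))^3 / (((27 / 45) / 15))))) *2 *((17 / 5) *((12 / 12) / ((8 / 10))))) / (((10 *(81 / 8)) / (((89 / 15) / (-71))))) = -8766700250 / 756384166449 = -0.01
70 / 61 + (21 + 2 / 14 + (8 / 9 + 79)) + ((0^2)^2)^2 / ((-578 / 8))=392675 / 3843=102.18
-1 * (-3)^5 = 243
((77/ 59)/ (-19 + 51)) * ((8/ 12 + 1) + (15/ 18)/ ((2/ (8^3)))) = 8.77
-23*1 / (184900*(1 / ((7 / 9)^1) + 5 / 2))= -0.00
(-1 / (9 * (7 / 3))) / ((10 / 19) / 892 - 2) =0.02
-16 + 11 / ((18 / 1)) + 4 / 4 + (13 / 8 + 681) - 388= 280.24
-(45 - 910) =865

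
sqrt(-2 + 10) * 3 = 6 * sqrt(2) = 8.49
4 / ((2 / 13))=26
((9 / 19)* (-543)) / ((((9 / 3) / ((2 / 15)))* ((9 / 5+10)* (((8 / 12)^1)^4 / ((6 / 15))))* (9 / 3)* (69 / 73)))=-356751 / 515660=-0.69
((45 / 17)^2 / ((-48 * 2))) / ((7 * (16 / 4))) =-675 / 258944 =-0.00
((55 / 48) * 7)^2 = 148225 / 2304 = 64.33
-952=-952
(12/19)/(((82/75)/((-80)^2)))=2880000/779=3697.05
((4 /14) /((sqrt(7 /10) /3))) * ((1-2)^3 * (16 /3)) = -32 * sqrt(70) /49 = -5.46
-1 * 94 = -94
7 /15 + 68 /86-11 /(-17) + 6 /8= 116423 /43860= 2.65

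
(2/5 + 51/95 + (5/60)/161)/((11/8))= 0.68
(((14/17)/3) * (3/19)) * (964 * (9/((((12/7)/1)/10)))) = 708540/323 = 2193.62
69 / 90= 23 / 30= 0.77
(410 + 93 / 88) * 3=108519 / 88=1233.17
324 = 324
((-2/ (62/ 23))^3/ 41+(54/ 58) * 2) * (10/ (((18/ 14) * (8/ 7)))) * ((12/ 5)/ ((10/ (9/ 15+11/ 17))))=170374707307/ 45162411225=3.77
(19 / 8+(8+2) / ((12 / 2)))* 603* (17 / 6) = 110483 / 16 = 6905.19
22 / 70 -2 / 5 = -3 / 35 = -0.09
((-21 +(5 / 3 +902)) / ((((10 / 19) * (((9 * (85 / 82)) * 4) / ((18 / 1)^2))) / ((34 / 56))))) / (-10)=-773547 / 875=-884.05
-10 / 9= -1.11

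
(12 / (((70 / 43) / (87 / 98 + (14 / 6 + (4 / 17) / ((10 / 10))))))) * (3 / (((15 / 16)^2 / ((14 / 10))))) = 7606528 / 62475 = 121.75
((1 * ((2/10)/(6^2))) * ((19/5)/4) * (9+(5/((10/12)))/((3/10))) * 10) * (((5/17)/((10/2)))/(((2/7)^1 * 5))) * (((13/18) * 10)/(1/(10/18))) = 50141/198288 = 0.25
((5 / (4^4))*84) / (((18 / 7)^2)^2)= 84035 / 2239488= 0.04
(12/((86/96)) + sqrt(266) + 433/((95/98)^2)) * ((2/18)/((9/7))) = 7 * sqrt(266)/81 + 1288106932/31434075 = 42.39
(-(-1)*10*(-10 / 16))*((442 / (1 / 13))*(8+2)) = -359125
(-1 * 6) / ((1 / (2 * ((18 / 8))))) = -27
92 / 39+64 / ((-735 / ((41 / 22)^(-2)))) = 12495684 / 5353985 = 2.33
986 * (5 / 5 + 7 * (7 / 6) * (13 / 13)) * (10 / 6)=135575 / 9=15063.89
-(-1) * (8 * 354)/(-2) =-1416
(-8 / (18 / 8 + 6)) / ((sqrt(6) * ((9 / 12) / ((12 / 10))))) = -128 * sqrt(6) / 495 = -0.63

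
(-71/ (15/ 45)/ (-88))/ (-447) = -71/ 13112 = -0.01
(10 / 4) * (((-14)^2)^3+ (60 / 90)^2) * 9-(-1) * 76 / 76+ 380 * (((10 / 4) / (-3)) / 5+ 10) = 508254923 / 3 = 169418307.67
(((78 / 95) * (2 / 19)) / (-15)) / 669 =-52 / 6037725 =-0.00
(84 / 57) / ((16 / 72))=126 / 19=6.63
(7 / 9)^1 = 0.78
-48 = -48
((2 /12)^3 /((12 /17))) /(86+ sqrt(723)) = 731 /8648208 - 17 * sqrt(723) /17296416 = 0.00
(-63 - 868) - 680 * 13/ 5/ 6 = -3677/ 3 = -1225.67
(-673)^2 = 452929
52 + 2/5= 262/5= 52.40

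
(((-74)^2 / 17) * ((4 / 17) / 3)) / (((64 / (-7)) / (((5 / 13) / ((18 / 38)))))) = -910385 / 405756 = -2.24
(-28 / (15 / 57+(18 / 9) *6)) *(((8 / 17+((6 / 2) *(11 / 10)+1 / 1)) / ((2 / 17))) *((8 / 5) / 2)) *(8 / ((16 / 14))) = -3020164 / 5825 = -518.48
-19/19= -1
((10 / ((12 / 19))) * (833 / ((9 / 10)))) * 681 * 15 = 449091125 / 3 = 149697041.67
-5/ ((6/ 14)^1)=-11.67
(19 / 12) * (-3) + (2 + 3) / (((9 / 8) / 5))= 629 / 36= 17.47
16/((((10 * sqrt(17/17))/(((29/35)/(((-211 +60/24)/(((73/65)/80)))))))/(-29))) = 61393/23716875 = 0.00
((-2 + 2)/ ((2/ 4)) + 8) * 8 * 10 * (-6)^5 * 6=-29859840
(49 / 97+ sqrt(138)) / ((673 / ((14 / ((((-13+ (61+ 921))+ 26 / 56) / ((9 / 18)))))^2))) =0.00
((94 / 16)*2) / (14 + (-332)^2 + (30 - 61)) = 47 / 440828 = 0.00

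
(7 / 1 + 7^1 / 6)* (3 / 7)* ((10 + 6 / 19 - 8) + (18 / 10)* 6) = 4361 / 95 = 45.91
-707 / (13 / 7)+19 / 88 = -435265 / 1144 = -380.48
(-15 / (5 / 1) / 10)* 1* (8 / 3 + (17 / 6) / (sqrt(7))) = -4 / 5 - 17* sqrt(7) / 140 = -1.12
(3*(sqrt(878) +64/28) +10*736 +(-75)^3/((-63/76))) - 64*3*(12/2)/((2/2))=3*sqrt(878) +3606004/7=515232.32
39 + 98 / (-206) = 3968 / 103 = 38.52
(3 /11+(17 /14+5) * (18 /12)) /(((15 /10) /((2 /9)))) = 985 /693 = 1.42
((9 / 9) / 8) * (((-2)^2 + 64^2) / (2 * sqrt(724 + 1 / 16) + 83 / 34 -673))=-56753225 / 73778048 -296225 * sqrt(11585) / 516446336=-0.83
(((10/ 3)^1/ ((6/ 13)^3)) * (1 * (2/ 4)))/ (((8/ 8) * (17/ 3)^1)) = 10985/ 3672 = 2.99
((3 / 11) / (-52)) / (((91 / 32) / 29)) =-696 / 13013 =-0.05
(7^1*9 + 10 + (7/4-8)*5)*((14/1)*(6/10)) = 3507/10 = 350.70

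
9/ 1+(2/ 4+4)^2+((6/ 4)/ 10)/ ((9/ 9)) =147/ 5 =29.40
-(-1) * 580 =580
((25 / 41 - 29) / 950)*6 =-3492 / 19475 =-0.18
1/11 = 0.09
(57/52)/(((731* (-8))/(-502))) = 14307/152048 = 0.09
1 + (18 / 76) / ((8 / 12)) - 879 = -66701 / 76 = -877.64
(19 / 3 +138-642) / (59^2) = -1493 / 10443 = -0.14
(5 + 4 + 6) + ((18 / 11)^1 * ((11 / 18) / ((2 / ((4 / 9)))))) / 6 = 406 / 27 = 15.04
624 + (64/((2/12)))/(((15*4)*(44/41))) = 34648/55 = 629.96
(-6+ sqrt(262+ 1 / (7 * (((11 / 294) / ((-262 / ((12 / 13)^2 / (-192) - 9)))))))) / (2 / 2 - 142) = 2 / 47 - sqrt(185853571574) / 3146979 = -0.09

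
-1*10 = -10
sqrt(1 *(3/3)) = 1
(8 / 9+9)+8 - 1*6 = 11.89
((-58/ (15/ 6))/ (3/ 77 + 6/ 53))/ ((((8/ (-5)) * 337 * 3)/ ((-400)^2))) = 15080.36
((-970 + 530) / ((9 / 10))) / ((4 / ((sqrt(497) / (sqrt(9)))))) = -1100 * sqrt(497) / 27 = -908.25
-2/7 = -0.29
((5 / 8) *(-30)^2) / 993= 375 / 662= 0.57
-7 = -7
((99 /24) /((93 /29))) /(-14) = -319 /3472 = -0.09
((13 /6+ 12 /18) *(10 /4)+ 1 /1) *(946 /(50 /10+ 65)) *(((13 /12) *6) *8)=596453 /105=5680.50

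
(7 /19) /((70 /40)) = 4 /19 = 0.21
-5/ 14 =-0.36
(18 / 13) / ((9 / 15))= 30 / 13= 2.31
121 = 121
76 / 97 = 0.78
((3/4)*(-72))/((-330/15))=27/11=2.45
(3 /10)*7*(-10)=-21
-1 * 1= -1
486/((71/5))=2430/71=34.23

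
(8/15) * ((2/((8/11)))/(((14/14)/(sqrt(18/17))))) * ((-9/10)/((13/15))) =-1.57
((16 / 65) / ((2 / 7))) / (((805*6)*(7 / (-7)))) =-4 / 22425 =-0.00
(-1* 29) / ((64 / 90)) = -1305 / 32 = -40.78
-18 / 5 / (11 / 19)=-342 / 55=-6.22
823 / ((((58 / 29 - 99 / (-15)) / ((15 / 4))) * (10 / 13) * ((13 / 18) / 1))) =111105 / 172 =645.96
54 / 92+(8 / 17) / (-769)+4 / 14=3670937 / 4209506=0.87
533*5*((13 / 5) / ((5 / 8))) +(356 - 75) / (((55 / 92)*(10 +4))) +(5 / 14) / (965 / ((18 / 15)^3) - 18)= 99954661346 / 8988749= 11119.97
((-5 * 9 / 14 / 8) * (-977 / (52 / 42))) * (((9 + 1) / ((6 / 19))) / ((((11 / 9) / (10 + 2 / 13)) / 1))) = 83409.93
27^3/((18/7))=15309/2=7654.50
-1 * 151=-151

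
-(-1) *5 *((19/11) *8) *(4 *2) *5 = 30400/11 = 2763.64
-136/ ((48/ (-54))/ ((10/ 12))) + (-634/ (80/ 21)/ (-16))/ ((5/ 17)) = 521169/ 3200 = 162.87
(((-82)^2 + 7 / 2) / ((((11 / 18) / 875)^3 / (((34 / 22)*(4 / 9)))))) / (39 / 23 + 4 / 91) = 415653089030156250000 / 53307881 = 7797216494689.71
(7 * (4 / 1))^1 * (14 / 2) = 196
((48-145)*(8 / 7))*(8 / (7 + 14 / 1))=-6208 / 147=-42.23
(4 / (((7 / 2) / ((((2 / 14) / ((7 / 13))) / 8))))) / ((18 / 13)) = 0.03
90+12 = 102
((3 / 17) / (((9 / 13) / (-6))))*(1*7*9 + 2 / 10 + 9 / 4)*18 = -9009 / 5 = -1801.80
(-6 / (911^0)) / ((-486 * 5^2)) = 1 / 2025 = 0.00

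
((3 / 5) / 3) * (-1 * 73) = -73 / 5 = -14.60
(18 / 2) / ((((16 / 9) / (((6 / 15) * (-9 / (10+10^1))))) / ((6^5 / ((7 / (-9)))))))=1594323 / 175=9110.42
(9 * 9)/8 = 81/8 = 10.12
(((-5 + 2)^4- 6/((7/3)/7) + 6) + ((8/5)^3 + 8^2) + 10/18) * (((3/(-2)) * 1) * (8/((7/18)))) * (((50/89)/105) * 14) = -4955456/15575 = -318.17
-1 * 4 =-4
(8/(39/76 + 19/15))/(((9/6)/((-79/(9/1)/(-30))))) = 48032/54783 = 0.88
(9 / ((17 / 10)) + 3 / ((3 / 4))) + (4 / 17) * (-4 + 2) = 150 / 17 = 8.82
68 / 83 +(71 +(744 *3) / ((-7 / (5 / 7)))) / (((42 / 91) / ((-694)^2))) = -1995851169586 / 12201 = -163580949.89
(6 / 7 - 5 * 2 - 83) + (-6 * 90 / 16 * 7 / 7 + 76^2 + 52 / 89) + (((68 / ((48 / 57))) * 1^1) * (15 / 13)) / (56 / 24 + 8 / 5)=5422902333 / 955682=5674.38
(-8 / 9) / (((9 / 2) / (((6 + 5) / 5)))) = -176 / 405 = -0.43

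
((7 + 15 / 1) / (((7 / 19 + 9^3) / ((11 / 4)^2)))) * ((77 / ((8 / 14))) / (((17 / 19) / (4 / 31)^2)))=258984649 / 452796292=0.57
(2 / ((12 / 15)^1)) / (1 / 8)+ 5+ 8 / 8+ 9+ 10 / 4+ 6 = 87 / 2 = 43.50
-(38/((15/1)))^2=-1444/225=-6.42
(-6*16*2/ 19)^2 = 36864/ 361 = 102.12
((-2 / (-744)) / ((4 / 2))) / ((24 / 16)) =1 / 1116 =0.00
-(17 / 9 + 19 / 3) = -74 / 9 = -8.22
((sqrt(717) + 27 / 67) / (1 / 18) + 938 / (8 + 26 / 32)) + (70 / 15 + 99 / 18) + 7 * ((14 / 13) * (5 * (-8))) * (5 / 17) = 48954891 / 1391858 + 18 * sqrt(717) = 517.16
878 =878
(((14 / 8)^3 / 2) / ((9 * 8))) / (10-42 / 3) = -343 / 36864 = -0.01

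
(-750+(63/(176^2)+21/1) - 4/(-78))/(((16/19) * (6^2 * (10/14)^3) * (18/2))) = -5738963047699/782825472000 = -7.33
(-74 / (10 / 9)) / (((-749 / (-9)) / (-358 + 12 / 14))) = 1498500 / 5243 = 285.81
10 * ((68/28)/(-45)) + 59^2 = 219269/63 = 3480.46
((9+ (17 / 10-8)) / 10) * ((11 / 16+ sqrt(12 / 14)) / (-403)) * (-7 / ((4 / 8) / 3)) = 6237 / 322400+ 81 * sqrt(42) / 20150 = 0.05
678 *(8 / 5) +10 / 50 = 1085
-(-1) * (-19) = -19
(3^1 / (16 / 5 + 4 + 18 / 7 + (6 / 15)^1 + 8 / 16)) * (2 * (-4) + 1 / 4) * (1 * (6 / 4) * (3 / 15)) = -217 / 332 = -0.65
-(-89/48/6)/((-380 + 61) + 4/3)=-89/91488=-0.00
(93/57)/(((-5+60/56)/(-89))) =38626/1045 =36.96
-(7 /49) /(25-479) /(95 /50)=5 /30191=0.00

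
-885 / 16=-55.31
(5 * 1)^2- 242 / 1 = -217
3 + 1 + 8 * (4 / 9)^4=28292 / 6561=4.31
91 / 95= 0.96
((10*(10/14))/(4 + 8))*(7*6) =25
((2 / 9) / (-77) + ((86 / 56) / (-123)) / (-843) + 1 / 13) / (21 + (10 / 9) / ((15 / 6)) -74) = -30744177 / 21819529732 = -0.00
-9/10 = -0.90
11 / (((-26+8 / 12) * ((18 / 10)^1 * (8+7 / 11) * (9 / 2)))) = -121 / 19494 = -0.01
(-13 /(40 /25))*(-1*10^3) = 8125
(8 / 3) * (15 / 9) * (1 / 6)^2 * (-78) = -260 / 27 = -9.63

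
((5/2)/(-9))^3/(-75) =5/17496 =0.00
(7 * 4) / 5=28 / 5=5.60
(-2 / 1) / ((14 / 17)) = -17 / 7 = -2.43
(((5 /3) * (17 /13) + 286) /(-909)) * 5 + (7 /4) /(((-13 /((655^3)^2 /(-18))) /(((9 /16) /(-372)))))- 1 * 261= -502469521039313502907 /562678272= -892996133035.88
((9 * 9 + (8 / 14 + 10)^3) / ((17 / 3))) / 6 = 37.13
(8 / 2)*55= 220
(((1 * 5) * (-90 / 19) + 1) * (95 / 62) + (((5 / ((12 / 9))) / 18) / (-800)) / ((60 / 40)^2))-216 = -67163071 / 267840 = -250.76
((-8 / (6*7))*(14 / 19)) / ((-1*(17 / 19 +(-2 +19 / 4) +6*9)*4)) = 0.00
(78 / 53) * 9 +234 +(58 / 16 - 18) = 98737 / 424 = 232.87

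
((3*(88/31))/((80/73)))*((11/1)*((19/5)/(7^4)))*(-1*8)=-1.08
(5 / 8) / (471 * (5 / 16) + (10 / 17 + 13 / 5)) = 850 / 204511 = 0.00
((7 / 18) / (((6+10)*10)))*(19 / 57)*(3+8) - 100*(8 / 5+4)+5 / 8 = -4832923 / 8640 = -559.37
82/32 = 41/16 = 2.56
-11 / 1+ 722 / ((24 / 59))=21167 / 12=1763.92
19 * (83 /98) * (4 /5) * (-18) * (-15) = 170316 /49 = 3475.84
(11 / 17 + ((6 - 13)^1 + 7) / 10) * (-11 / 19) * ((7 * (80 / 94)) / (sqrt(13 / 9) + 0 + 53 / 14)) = -226250640 / 345109673 + 19921440 * sqrt(13) / 345109673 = -0.45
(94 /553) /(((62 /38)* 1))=1786 /17143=0.10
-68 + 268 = 200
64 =64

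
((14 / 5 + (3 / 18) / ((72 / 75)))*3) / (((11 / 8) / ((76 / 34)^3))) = 58740476 / 810645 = 72.46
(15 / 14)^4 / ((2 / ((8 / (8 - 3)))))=10125 / 9604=1.05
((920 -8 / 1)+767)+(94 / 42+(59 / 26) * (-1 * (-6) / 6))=919195 / 546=1683.51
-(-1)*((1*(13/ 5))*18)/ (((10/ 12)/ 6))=8424/ 25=336.96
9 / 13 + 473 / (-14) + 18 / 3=-4931 / 182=-27.09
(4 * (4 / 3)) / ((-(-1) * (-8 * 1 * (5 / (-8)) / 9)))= 48 / 5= 9.60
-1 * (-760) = 760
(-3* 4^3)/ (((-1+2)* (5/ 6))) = -1152/ 5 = -230.40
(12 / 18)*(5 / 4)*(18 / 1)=15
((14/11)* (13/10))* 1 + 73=4106/55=74.65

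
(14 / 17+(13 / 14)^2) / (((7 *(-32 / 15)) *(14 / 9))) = -758295 / 10449152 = -0.07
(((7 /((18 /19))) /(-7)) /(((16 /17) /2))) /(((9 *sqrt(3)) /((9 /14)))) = -323 *sqrt(3) /6048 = -0.09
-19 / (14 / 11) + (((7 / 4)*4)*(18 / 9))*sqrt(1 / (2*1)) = -209 / 14 + 7*sqrt(2) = -5.03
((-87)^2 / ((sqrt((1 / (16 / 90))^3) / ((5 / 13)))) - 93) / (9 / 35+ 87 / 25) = -5425 / 218+ 235480 *sqrt(10) / 12753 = 33.51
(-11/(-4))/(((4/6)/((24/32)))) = 99/32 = 3.09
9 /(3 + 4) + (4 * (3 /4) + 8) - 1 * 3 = 65 /7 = 9.29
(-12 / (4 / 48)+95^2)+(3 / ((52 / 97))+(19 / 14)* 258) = 3362173 / 364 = 9236.74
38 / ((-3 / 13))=-494 / 3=-164.67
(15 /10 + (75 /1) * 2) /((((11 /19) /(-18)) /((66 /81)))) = -3838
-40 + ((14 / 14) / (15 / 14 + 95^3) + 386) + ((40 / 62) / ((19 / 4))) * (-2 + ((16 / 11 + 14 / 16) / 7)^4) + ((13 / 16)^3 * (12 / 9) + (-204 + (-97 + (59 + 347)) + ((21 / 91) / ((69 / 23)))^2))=58250039973191667038025253 / 129028457584069327764480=451.45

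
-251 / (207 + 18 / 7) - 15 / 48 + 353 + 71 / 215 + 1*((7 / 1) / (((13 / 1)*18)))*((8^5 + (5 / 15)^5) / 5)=547.87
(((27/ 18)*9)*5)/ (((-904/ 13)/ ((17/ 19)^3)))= -8622315/ 12401072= -0.70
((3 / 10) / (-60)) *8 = -1 / 25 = -0.04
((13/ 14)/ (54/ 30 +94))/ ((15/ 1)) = 13/ 20118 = 0.00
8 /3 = 2.67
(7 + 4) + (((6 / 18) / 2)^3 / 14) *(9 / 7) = 25873 / 2352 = 11.00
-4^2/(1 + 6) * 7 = -16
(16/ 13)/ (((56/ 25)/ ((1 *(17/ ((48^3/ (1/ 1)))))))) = 0.00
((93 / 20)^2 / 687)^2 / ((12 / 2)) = 2770563 / 16781120000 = 0.00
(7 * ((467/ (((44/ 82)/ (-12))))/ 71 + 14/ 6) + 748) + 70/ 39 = -8027287/ 30459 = -263.54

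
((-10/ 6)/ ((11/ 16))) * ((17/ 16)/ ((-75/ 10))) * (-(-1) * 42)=14.42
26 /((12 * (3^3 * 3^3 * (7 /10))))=0.00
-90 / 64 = -45 / 32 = -1.41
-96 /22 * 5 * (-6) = 1440 /11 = 130.91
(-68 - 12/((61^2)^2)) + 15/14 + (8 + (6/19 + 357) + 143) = 1625626342777/3682993706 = 441.39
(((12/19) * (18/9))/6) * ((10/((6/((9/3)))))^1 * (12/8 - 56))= -1090/19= -57.37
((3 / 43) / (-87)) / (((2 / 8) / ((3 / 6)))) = -2 / 1247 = -0.00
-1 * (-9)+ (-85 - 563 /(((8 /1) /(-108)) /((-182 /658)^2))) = 505.48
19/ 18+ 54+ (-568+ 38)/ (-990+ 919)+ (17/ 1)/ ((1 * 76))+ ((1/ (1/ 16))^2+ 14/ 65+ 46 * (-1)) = 272.96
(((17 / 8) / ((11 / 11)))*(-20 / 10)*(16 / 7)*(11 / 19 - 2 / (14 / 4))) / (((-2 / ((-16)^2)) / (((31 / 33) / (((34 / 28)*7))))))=31744 / 30723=1.03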